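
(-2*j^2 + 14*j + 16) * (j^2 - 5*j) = -2*j^4 + 24*j^3 - 54*j^2 - 80*j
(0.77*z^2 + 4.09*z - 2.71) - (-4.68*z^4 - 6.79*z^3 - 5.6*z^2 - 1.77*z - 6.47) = 4.68*z^4 + 6.79*z^3 + 6.37*z^2 + 5.86*z + 3.76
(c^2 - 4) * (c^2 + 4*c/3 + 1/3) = c^4 + 4*c^3/3 - 11*c^2/3 - 16*c/3 - 4/3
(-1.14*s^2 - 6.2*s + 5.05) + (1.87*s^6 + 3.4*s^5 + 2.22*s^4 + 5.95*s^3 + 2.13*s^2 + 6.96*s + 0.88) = 1.87*s^6 + 3.4*s^5 + 2.22*s^4 + 5.95*s^3 + 0.99*s^2 + 0.76*s + 5.93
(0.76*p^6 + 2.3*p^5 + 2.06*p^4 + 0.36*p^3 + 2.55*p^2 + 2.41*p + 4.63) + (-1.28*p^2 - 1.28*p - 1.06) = 0.76*p^6 + 2.3*p^5 + 2.06*p^4 + 0.36*p^3 + 1.27*p^2 + 1.13*p + 3.57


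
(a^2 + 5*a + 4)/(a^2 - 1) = (a + 4)/(a - 1)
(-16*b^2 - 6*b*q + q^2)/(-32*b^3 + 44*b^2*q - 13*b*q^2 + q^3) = (2*b + q)/(4*b^2 - 5*b*q + q^2)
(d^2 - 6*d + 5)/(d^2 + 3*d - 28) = (d^2 - 6*d + 5)/(d^2 + 3*d - 28)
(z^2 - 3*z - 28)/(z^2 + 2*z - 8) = (z - 7)/(z - 2)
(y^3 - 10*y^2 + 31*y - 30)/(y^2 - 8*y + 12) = (y^2 - 8*y + 15)/(y - 6)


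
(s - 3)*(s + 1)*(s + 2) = s^3 - 7*s - 6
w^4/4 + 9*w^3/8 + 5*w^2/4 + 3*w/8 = w*(w/4 + 1/4)*(w + 1/2)*(w + 3)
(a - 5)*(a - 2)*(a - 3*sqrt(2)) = a^3 - 7*a^2 - 3*sqrt(2)*a^2 + 10*a + 21*sqrt(2)*a - 30*sqrt(2)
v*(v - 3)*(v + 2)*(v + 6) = v^4 + 5*v^3 - 12*v^2 - 36*v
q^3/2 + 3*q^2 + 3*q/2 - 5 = (q/2 + 1)*(q - 1)*(q + 5)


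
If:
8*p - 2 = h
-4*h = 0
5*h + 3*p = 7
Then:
No Solution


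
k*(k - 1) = k^2 - k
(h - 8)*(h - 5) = h^2 - 13*h + 40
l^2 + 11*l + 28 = (l + 4)*(l + 7)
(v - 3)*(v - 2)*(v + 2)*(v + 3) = v^4 - 13*v^2 + 36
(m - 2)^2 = m^2 - 4*m + 4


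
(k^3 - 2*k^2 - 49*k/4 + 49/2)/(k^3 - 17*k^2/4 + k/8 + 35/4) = 2*(2*k + 7)/(4*k + 5)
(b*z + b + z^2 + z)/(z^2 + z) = (b + z)/z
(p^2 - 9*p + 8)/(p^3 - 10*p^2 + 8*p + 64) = (p - 1)/(p^2 - 2*p - 8)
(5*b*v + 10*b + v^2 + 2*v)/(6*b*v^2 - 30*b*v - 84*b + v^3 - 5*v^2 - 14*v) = (5*b + v)/(6*b*v - 42*b + v^2 - 7*v)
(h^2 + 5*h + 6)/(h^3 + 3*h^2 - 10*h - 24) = (h + 3)/(h^2 + h - 12)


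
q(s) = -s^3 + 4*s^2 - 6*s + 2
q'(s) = -3*s^2 + 8*s - 6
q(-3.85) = 141.46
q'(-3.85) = -81.27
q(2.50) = -3.62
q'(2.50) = -4.75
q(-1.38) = 20.53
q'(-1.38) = -22.75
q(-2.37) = 52.00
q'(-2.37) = -41.81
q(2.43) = -3.31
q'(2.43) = -4.27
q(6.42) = -136.26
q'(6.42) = -78.29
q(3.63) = -14.90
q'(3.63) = -16.49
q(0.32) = 0.46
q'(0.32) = -3.75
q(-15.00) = 4367.00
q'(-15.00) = -801.00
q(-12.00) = 2378.00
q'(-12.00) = -534.00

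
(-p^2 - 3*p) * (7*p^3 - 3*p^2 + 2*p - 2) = -7*p^5 - 18*p^4 + 7*p^3 - 4*p^2 + 6*p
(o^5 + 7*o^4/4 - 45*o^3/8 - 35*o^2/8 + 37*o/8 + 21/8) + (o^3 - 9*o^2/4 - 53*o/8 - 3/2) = o^5 + 7*o^4/4 - 37*o^3/8 - 53*o^2/8 - 2*o + 9/8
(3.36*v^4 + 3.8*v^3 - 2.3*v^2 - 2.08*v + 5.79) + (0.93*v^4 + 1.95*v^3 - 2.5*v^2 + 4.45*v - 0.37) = 4.29*v^4 + 5.75*v^3 - 4.8*v^2 + 2.37*v + 5.42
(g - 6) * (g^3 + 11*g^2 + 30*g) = g^4 + 5*g^3 - 36*g^2 - 180*g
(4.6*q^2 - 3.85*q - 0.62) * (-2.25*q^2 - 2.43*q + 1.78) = -10.35*q^4 - 2.5155*q^3 + 18.9385*q^2 - 5.3464*q - 1.1036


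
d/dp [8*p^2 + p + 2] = 16*p + 1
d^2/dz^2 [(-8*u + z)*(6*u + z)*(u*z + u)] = 2*u*(-2*u + 3*z + 1)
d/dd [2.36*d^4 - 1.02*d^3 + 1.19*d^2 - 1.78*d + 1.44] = 9.44*d^3 - 3.06*d^2 + 2.38*d - 1.78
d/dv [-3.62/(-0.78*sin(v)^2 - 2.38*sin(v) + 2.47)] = -(5.6472*sin(v) + 8.6156)*cos(v)/(0.78*sin(v)^2 + 2.38*sin(v) - 2.47)^2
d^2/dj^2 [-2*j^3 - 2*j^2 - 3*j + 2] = -12*j - 4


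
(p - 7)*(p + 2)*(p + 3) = p^3 - 2*p^2 - 29*p - 42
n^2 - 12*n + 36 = (n - 6)^2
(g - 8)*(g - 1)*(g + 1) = g^3 - 8*g^2 - g + 8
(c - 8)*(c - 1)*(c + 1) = c^3 - 8*c^2 - c + 8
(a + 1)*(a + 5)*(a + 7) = a^3 + 13*a^2 + 47*a + 35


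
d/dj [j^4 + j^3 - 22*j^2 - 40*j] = 4*j^3 + 3*j^2 - 44*j - 40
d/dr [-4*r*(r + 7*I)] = -8*r - 28*I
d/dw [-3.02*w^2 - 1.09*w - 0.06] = -6.04*w - 1.09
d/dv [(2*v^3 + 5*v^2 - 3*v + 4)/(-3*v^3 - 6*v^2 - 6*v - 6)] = (v^4 - 14*v^3 - 16*v^2 - 4*v + 14)/(3*(v^6 + 4*v^5 + 8*v^4 + 12*v^3 + 12*v^2 + 8*v + 4))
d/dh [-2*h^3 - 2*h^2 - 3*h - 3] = -6*h^2 - 4*h - 3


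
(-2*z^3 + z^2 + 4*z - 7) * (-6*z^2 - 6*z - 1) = 12*z^5 + 6*z^4 - 28*z^3 + 17*z^2 + 38*z + 7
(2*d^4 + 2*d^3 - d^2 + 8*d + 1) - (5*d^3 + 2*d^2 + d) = 2*d^4 - 3*d^3 - 3*d^2 + 7*d + 1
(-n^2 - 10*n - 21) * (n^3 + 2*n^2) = -n^5 - 12*n^4 - 41*n^3 - 42*n^2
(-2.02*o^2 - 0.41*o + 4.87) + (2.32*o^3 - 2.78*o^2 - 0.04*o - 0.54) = 2.32*o^3 - 4.8*o^2 - 0.45*o + 4.33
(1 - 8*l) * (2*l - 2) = -16*l^2 + 18*l - 2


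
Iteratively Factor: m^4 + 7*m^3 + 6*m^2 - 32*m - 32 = (m + 4)*(m^3 + 3*m^2 - 6*m - 8) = (m + 1)*(m + 4)*(m^2 + 2*m - 8) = (m + 1)*(m + 4)^2*(m - 2)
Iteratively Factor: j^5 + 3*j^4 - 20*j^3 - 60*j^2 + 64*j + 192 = (j + 4)*(j^4 - j^3 - 16*j^2 + 4*j + 48) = (j - 4)*(j + 4)*(j^3 + 3*j^2 - 4*j - 12) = (j - 4)*(j + 2)*(j + 4)*(j^2 + j - 6) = (j - 4)*(j - 2)*(j + 2)*(j + 4)*(j + 3)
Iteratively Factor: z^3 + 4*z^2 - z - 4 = (z + 1)*(z^2 + 3*z - 4) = (z - 1)*(z + 1)*(z + 4)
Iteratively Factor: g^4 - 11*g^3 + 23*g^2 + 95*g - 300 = (g - 5)*(g^3 - 6*g^2 - 7*g + 60) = (g - 5)*(g + 3)*(g^2 - 9*g + 20) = (g - 5)^2*(g + 3)*(g - 4)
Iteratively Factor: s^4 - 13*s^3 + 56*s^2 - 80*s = (s - 4)*(s^3 - 9*s^2 + 20*s) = (s - 4)^2*(s^2 - 5*s) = (s - 5)*(s - 4)^2*(s)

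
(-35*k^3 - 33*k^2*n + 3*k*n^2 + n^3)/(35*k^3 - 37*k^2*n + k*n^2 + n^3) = (-k - n)/(k - n)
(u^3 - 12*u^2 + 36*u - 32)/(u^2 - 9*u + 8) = (u^2 - 4*u + 4)/(u - 1)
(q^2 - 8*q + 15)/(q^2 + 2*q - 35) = (q - 3)/(q + 7)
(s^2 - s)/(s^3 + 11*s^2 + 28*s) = (s - 1)/(s^2 + 11*s + 28)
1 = 1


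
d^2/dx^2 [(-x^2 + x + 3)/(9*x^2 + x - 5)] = 4*(45*x^3 + 297*x^2 + 108*x + 59)/(729*x^6 + 243*x^5 - 1188*x^4 - 269*x^3 + 660*x^2 + 75*x - 125)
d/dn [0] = 0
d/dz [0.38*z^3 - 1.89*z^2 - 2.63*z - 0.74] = 1.14*z^2 - 3.78*z - 2.63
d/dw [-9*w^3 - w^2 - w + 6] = -27*w^2 - 2*w - 1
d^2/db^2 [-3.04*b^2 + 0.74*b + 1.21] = -6.08000000000000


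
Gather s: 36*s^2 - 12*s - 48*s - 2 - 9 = 36*s^2 - 60*s - 11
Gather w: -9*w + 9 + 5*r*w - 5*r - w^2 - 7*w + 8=-5*r - w^2 + w*(5*r - 16) + 17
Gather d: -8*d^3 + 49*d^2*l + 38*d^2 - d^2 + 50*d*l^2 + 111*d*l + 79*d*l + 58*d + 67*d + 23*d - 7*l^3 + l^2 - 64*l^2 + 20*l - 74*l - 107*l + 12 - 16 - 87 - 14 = -8*d^3 + d^2*(49*l + 37) + d*(50*l^2 + 190*l + 148) - 7*l^3 - 63*l^2 - 161*l - 105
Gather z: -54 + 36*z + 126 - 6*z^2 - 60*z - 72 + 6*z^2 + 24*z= 0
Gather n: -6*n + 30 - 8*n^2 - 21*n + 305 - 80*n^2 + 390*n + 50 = -88*n^2 + 363*n + 385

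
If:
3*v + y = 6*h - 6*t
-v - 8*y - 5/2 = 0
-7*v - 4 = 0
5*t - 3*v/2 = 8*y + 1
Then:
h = -153/224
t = -5/14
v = -4/7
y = -27/112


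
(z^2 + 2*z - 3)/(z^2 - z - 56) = (-z^2 - 2*z + 3)/(-z^2 + z + 56)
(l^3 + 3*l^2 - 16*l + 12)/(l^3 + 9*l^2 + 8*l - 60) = (l - 1)/(l + 5)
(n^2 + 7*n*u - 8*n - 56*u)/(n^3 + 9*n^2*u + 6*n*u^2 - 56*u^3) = (8 - n)/(-n^2 - 2*n*u + 8*u^2)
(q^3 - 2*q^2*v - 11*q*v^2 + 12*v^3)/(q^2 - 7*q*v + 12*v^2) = (q^2 + 2*q*v - 3*v^2)/(q - 3*v)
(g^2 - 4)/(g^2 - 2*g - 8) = (g - 2)/(g - 4)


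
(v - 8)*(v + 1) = v^2 - 7*v - 8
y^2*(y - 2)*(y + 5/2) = y^4 + y^3/2 - 5*y^2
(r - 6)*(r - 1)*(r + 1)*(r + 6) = r^4 - 37*r^2 + 36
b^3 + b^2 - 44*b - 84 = (b - 7)*(b + 2)*(b + 6)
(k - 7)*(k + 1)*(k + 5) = k^3 - k^2 - 37*k - 35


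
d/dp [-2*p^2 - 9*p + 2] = -4*p - 9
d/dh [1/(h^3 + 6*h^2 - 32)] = 3*h*(-h - 4)/(h^3 + 6*h^2 - 32)^2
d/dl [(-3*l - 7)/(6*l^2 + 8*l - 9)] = (18*l^2 + 84*l + 83)/(36*l^4 + 96*l^3 - 44*l^2 - 144*l + 81)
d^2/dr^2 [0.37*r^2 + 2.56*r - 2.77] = 0.740000000000000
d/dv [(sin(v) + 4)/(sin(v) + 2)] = -2*cos(v)/(sin(v) + 2)^2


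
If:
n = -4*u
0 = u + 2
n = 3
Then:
No Solution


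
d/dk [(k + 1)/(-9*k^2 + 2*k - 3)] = (9*k^2 + 18*k - 5)/(81*k^4 - 36*k^3 + 58*k^2 - 12*k + 9)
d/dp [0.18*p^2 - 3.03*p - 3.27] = 0.36*p - 3.03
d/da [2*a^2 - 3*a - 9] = 4*a - 3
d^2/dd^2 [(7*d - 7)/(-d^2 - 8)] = 14*(4*d^2*(1 - d) + (3*d - 1)*(d^2 + 8))/(d^2 + 8)^3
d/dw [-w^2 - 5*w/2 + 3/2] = -2*w - 5/2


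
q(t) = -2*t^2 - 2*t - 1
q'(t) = -4*t - 2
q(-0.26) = -0.62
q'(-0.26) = -0.96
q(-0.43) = -0.51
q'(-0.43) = -0.28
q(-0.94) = -0.89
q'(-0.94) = 1.76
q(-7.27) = -92.17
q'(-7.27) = 27.08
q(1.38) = -7.57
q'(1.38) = -7.52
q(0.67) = -3.24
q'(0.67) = -4.68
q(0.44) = -2.27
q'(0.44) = -3.76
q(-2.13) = -5.81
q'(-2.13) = 6.52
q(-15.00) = -421.00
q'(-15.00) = 58.00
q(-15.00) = -421.00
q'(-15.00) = 58.00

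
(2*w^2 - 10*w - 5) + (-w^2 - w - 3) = w^2 - 11*w - 8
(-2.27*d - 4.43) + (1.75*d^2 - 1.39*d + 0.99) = 1.75*d^2 - 3.66*d - 3.44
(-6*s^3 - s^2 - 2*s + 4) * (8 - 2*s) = 12*s^4 - 46*s^3 - 4*s^2 - 24*s + 32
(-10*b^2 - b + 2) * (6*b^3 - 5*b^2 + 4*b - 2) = -60*b^5 + 44*b^4 - 23*b^3 + 6*b^2 + 10*b - 4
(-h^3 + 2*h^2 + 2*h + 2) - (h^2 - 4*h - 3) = -h^3 + h^2 + 6*h + 5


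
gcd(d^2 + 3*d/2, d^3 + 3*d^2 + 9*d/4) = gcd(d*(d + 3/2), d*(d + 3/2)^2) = d^2 + 3*d/2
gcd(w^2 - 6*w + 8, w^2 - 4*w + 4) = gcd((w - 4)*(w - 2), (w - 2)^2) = w - 2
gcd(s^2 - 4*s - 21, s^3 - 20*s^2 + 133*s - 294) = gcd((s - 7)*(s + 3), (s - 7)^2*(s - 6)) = s - 7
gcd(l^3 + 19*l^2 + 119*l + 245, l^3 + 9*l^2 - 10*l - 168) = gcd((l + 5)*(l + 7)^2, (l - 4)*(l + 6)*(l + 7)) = l + 7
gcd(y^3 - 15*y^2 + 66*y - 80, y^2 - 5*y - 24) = y - 8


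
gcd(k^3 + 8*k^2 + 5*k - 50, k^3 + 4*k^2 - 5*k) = k + 5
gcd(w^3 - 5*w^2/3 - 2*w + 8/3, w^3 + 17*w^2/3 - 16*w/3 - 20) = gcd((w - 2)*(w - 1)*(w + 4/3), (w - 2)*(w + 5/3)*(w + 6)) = w - 2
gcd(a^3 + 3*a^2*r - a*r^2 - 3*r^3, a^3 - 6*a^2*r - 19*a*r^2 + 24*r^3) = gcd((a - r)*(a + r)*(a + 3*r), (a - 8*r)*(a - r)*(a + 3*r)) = -a^2 - 2*a*r + 3*r^2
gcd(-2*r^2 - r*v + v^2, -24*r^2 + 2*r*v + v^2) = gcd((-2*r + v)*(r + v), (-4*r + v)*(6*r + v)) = 1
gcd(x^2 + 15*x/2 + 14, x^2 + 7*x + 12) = x + 4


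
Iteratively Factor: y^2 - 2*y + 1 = (y - 1)*(y - 1)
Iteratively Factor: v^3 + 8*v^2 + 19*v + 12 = (v + 1)*(v^2 + 7*v + 12) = (v + 1)*(v + 3)*(v + 4)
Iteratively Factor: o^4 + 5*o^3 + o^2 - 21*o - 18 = (o + 1)*(o^3 + 4*o^2 - 3*o - 18) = (o - 2)*(o + 1)*(o^2 + 6*o + 9) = (o - 2)*(o + 1)*(o + 3)*(o + 3)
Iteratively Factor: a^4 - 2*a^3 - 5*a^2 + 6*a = (a - 3)*(a^3 + a^2 - 2*a) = a*(a - 3)*(a^2 + a - 2) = a*(a - 3)*(a - 1)*(a + 2)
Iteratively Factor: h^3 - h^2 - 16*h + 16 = (h - 4)*(h^2 + 3*h - 4) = (h - 4)*(h + 4)*(h - 1)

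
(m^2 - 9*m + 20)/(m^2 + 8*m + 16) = (m^2 - 9*m + 20)/(m^2 + 8*m + 16)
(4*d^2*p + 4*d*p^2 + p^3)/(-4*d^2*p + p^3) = (2*d + p)/(-2*d + p)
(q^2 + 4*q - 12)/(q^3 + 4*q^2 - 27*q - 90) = (q - 2)/(q^2 - 2*q - 15)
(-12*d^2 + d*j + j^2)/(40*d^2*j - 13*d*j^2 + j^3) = (-12*d^2 + d*j + j^2)/(j*(40*d^2 - 13*d*j + j^2))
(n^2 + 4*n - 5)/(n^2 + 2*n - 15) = (n - 1)/(n - 3)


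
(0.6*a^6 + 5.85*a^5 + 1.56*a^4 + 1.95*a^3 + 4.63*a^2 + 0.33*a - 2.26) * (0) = 0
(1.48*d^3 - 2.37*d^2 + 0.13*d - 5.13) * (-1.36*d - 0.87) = -2.0128*d^4 + 1.9356*d^3 + 1.8851*d^2 + 6.8637*d + 4.4631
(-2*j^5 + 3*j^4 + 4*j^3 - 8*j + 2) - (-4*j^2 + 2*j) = -2*j^5 + 3*j^4 + 4*j^3 + 4*j^2 - 10*j + 2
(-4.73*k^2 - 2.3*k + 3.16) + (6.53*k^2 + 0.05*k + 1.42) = 1.8*k^2 - 2.25*k + 4.58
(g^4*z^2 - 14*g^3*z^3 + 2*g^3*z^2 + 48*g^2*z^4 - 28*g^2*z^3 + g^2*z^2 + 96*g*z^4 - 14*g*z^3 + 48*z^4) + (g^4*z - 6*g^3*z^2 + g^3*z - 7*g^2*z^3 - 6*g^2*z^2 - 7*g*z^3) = g^4*z^2 + g^4*z - 14*g^3*z^3 - 4*g^3*z^2 + g^3*z + 48*g^2*z^4 - 35*g^2*z^3 - 5*g^2*z^2 + 96*g*z^4 - 21*g*z^3 + 48*z^4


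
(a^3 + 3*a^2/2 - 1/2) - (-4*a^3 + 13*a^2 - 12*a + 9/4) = 5*a^3 - 23*a^2/2 + 12*a - 11/4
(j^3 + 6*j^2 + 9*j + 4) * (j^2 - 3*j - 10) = j^5 + 3*j^4 - 19*j^3 - 83*j^2 - 102*j - 40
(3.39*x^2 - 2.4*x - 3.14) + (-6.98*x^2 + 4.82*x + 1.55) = -3.59*x^2 + 2.42*x - 1.59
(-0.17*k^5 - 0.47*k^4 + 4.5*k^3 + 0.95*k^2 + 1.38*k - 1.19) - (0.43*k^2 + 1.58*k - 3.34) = -0.17*k^5 - 0.47*k^4 + 4.5*k^3 + 0.52*k^2 - 0.2*k + 2.15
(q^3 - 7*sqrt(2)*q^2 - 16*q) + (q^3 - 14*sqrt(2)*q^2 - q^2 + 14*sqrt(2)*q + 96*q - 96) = 2*q^3 - 21*sqrt(2)*q^2 - q^2 + 14*sqrt(2)*q + 80*q - 96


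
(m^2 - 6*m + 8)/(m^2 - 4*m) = (m - 2)/m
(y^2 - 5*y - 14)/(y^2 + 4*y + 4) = (y - 7)/(y + 2)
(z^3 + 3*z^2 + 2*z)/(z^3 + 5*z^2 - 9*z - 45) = z*(z^2 + 3*z + 2)/(z^3 + 5*z^2 - 9*z - 45)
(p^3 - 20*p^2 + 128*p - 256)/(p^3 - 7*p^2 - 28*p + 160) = (p - 8)/(p + 5)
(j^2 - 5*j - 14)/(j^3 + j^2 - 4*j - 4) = (j - 7)/(j^2 - j - 2)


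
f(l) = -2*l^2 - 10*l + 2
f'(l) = -4*l - 10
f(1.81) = -22.65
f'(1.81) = -17.24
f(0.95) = -9.30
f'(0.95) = -13.80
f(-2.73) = 14.39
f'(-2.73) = 0.92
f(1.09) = -11.28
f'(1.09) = -14.36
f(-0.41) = 5.76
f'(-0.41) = -8.36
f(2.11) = -28.00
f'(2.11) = -18.44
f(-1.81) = 13.55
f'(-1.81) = -2.76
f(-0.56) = 6.97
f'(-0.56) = -7.76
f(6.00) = -130.00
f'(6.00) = -34.00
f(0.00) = 2.00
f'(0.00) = -10.00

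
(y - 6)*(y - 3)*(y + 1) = y^3 - 8*y^2 + 9*y + 18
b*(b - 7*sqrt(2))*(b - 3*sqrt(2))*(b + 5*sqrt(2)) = b^4 - 5*sqrt(2)*b^3 - 58*b^2 + 210*sqrt(2)*b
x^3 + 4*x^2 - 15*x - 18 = (x - 3)*(x + 1)*(x + 6)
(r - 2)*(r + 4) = r^2 + 2*r - 8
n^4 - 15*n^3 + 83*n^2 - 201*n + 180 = (n - 5)*(n - 4)*(n - 3)^2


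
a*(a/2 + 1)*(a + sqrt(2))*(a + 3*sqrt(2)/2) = a^4/2 + a^3 + 5*sqrt(2)*a^3/4 + 3*a^2/2 + 5*sqrt(2)*a^2/2 + 3*a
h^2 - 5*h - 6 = (h - 6)*(h + 1)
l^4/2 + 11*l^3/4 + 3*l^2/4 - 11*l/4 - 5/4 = (l/2 + 1/2)*(l - 1)*(l + 1/2)*(l + 5)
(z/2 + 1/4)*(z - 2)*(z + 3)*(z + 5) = z^4/2 + 13*z^3/4 + z^2 - 61*z/4 - 15/2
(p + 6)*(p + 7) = p^2 + 13*p + 42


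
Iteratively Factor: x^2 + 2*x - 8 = (x + 4)*(x - 2)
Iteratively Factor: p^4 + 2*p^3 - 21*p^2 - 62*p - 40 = (p - 5)*(p^3 + 7*p^2 + 14*p + 8) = (p - 5)*(p + 2)*(p^2 + 5*p + 4) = (p - 5)*(p + 1)*(p + 2)*(p + 4)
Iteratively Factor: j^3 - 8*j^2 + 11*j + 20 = (j + 1)*(j^2 - 9*j + 20) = (j - 5)*(j + 1)*(j - 4)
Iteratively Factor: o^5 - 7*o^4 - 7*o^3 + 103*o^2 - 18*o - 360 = (o + 3)*(o^4 - 10*o^3 + 23*o^2 + 34*o - 120) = (o - 5)*(o + 3)*(o^3 - 5*o^2 - 2*o + 24) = (o - 5)*(o - 3)*(o + 3)*(o^2 - 2*o - 8) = (o - 5)*(o - 3)*(o + 2)*(o + 3)*(o - 4)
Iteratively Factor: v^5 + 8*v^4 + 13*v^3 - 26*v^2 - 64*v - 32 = (v + 1)*(v^4 + 7*v^3 + 6*v^2 - 32*v - 32) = (v + 1)*(v + 4)*(v^3 + 3*v^2 - 6*v - 8) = (v - 2)*(v + 1)*(v + 4)*(v^2 + 5*v + 4) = (v - 2)*(v + 1)*(v + 4)^2*(v + 1)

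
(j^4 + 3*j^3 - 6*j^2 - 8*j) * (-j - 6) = -j^5 - 9*j^4 - 12*j^3 + 44*j^2 + 48*j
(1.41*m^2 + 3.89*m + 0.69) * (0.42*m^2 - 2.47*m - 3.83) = 0.5922*m^4 - 1.8489*m^3 - 14.7188*m^2 - 16.603*m - 2.6427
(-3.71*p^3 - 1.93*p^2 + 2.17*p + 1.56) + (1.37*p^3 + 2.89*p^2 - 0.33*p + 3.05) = -2.34*p^3 + 0.96*p^2 + 1.84*p + 4.61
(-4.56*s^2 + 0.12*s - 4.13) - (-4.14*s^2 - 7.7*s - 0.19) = -0.42*s^2 + 7.82*s - 3.94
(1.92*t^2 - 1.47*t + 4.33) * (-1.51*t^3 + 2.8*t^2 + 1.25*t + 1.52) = -2.8992*t^5 + 7.5957*t^4 - 8.2543*t^3 + 13.2049*t^2 + 3.1781*t + 6.5816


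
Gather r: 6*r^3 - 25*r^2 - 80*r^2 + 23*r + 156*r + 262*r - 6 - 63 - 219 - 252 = 6*r^3 - 105*r^2 + 441*r - 540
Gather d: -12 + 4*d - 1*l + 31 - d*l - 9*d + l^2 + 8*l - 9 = d*(-l - 5) + l^2 + 7*l + 10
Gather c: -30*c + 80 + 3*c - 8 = 72 - 27*c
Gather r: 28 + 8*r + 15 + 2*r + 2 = 10*r + 45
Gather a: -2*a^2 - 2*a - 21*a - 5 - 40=-2*a^2 - 23*a - 45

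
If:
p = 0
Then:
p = 0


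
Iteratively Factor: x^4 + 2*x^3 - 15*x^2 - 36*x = (x + 3)*(x^3 - x^2 - 12*x) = (x - 4)*(x + 3)*(x^2 + 3*x) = x*(x - 4)*(x + 3)*(x + 3)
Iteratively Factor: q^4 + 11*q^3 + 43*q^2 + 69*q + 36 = (q + 1)*(q^3 + 10*q^2 + 33*q + 36) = (q + 1)*(q + 3)*(q^2 + 7*q + 12) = (q + 1)*(q + 3)*(q + 4)*(q + 3)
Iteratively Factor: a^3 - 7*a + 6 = (a - 2)*(a^2 + 2*a - 3) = (a - 2)*(a + 3)*(a - 1)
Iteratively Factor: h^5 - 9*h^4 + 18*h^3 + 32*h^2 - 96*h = (h - 4)*(h^4 - 5*h^3 - 2*h^2 + 24*h) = (h - 4)*(h - 3)*(h^3 - 2*h^2 - 8*h) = (h - 4)^2*(h - 3)*(h^2 + 2*h) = (h - 4)^2*(h - 3)*(h + 2)*(h)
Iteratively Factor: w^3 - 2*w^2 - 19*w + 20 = (w - 5)*(w^2 + 3*w - 4) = (w - 5)*(w + 4)*(w - 1)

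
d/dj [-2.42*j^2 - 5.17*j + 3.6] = -4.84*j - 5.17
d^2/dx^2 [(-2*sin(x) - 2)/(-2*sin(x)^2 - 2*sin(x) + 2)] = (-sin(x)^5 - 3*sin(x)^4 - 7*sin(x)^3 + 10*sin(x) + 6)/(sin(x) - cos(x)^2)^3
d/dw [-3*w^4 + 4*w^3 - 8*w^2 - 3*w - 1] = -12*w^3 + 12*w^2 - 16*w - 3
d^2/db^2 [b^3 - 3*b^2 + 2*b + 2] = 6*b - 6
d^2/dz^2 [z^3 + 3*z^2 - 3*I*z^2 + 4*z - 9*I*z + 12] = 6*z + 6 - 6*I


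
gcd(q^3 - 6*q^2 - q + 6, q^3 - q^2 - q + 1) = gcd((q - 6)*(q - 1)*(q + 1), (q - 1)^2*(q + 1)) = q^2 - 1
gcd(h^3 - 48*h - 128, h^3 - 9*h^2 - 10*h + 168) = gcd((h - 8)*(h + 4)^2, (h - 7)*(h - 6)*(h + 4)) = h + 4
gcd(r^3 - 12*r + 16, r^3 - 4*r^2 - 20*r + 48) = r^2 + 2*r - 8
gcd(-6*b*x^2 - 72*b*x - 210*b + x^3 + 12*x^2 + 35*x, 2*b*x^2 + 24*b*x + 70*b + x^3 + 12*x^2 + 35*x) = x^2 + 12*x + 35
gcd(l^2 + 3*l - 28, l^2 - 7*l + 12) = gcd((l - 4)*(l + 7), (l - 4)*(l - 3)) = l - 4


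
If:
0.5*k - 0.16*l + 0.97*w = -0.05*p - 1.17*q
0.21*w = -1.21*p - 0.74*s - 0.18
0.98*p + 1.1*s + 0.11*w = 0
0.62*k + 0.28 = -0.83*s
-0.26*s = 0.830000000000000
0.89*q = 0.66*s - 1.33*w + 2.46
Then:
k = 3.82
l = 158.21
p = 6.84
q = 43.77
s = -3.19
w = -29.03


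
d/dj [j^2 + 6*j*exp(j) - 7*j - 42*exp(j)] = 6*j*exp(j) + 2*j - 36*exp(j) - 7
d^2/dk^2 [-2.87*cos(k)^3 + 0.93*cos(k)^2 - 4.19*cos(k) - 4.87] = 6.3425*cos(k) - 1.86*cos(2*k) + 6.4575*cos(3*k)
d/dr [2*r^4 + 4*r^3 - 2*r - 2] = 8*r^3 + 12*r^2 - 2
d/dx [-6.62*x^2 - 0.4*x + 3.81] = -13.24*x - 0.4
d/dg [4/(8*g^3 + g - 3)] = 4*(-24*g^2 - 1)/(8*g^3 + g - 3)^2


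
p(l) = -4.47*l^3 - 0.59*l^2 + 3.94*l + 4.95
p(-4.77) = 457.87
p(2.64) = -71.01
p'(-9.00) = -1071.65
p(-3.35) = 153.18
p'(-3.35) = -142.60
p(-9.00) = 3180.33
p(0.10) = 5.33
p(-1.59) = 15.16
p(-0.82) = 3.79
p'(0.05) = 3.85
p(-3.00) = 108.51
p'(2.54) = -85.57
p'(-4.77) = -295.55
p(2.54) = -62.10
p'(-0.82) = -4.11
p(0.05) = 5.14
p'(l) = -13.41*l^2 - 1.18*l + 3.94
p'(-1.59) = -28.09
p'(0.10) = 3.69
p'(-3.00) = -113.21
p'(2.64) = -92.64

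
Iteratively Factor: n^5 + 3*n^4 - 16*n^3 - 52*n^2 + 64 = (n + 4)*(n^4 - n^3 - 12*n^2 - 4*n + 16) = (n - 1)*(n + 4)*(n^3 - 12*n - 16) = (n - 1)*(n + 2)*(n + 4)*(n^2 - 2*n - 8) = (n - 1)*(n + 2)^2*(n + 4)*(n - 4)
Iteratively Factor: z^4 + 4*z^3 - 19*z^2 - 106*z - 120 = (z + 2)*(z^3 + 2*z^2 - 23*z - 60) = (z + 2)*(z + 3)*(z^2 - z - 20) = (z + 2)*(z + 3)*(z + 4)*(z - 5)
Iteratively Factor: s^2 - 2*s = (s - 2)*(s)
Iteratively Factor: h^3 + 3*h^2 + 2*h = (h + 1)*(h^2 + 2*h) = h*(h + 1)*(h + 2)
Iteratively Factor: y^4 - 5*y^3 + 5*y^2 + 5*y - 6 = (y - 3)*(y^3 - 2*y^2 - y + 2) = (y - 3)*(y - 1)*(y^2 - y - 2) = (y - 3)*(y - 2)*(y - 1)*(y + 1)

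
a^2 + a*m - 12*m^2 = (a - 3*m)*(a + 4*m)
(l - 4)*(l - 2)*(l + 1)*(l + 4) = l^4 - l^3 - 18*l^2 + 16*l + 32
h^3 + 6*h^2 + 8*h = h*(h + 2)*(h + 4)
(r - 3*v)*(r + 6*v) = r^2 + 3*r*v - 18*v^2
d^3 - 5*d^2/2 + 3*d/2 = d*(d - 3/2)*(d - 1)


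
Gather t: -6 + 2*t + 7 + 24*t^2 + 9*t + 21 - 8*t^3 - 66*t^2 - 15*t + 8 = -8*t^3 - 42*t^2 - 4*t + 30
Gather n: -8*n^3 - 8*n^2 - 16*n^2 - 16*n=-8*n^3 - 24*n^2 - 16*n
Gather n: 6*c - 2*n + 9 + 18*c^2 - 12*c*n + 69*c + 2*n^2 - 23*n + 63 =18*c^2 + 75*c + 2*n^2 + n*(-12*c - 25) + 72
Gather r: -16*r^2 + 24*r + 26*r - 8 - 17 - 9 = -16*r^2 + 50*r - 34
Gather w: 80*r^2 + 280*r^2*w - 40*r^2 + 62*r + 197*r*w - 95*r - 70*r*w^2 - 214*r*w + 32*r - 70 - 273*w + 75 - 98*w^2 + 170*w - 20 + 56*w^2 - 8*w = 40*r^2 - r + w^2*(-70*r - 42) + w*(280*r^2 - 17*r - 111) - 15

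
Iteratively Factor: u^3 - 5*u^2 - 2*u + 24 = (u + 2)*(u^2 - 7*u + 12) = (u - 4)*(u + 2)*(u - 3)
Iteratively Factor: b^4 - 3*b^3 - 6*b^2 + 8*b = (b + 2)*(b^3 - 5*b^2 + 4*b) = (b - 4)*(b + 2)*(b^2 - b) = (b - 4)*(b - 1)*(b + 2)*(b)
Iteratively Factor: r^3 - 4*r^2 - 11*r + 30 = (r + 3)*(r^2 - 7*r + 10) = (r - 5)*(r + 3)*(r - 2)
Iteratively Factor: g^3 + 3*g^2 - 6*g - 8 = (g + 1)*(g^2 + 2*g - 8) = (g - 2)*(g + 1)*(g + 4)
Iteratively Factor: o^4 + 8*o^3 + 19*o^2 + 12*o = (o + 1)*(o^3 + 7*o^2 + 12*o) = (o + 1)*(o + 3)*(o^2 + 4*o) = o*(o + 1)*(o + 3)*(o + 4)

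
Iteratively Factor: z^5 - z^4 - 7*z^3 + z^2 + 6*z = (z)*(z^4 - z^3 - 7*z^2 + z + 6) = z*(z + 1)*(z^3 - 2*z^2 - 5*z + 6) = z*(z - 3)*(z + 1)*(z^2 + z - 2) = z*(z - 3)*(z + 1)*(z + 2)*(z - 1)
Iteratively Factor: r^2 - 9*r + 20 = (r - 5)*(r - 4)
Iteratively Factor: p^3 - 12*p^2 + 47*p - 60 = (p - 3)*(p^2 - 9*p + 20) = (p - 4)*(p - 3)*(p - 5)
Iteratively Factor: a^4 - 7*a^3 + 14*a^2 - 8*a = (a - 4)*(a^3 - 3*a^2 + 2*a) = (a - 4)*(a - 1)*(a^2 - 2*a) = a*(a - 4)*(a - 1)*(a - 2)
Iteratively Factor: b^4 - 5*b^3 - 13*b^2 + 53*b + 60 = (b - 5)*(b^3 - 13*b - 12) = (b - 5)*(b - 4)*(b^2 + 4*b + 3) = (b - 5)*(b - 4)*(b + 1)*(b + 3)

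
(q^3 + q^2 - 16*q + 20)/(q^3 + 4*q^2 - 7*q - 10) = (q - 2)/(q + 1)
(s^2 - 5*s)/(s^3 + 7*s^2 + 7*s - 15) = s*(s - 5)/(s^3 + 7*s^2 + 7*s - 15)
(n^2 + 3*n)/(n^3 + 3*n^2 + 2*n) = (n + 3)/(n^2 + 3*n + 2)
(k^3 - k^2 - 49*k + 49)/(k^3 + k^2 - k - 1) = (k^2 - 49)/(k^2 + 2*k + 1)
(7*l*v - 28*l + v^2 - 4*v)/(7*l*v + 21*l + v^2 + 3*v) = (v - 4)/(v + 3)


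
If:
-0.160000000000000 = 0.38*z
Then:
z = -0.42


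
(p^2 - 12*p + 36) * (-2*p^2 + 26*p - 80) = -2*p^4 + 50*p^3 - 464*p^2 + 1896*p - 2880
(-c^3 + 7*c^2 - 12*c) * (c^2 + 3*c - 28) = -c^5 + 4*c^4 + 37*c^3 - 232*c^2 + 336*c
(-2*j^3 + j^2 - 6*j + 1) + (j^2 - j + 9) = -2*j^3 + 2*j^2 - 7*j + 10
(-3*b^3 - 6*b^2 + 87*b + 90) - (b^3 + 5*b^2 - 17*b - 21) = -4*b^3 - 11*b^2 + 104*b + 111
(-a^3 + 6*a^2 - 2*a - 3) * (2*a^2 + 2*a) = -2*a^5 + 10*a^4 + 8*a^3 - 10*a^2 - 6*a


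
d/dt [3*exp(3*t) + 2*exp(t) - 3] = (9*exp(2*t) + 2)*exp(t)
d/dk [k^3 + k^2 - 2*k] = 3*k^2 + 2*k - 2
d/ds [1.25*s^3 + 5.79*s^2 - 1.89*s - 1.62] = 3.75*s^2 + 11.58*s - 1.89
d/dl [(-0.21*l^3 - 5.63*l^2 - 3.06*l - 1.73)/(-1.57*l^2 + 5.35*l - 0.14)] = (0.3297*l^4 - 2.247*l^3 - 34.8365*l^2 - 3.8558*l + 9.6839)/(2.4649*l^4 - 16.799*l^3 + 29.0621*l^2 - 1.498*l + 0.0196)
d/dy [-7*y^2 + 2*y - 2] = 2 - 14*y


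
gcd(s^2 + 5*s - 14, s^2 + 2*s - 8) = s - 2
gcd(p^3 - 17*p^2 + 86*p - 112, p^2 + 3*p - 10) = p - 2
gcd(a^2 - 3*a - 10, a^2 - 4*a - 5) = a - 5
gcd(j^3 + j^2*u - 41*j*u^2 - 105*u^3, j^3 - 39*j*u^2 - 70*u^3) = -j^2 + 2*j*u + 35*u^2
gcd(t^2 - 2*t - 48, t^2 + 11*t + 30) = t + 6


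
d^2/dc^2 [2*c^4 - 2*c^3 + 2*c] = 12*c*(2*c - 1)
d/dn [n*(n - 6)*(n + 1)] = 3*n^2 - 10*n - 6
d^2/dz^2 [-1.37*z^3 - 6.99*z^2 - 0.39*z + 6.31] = -8.22*z - 13.98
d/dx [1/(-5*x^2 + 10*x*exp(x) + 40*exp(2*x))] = 2*(-x*exp(x) + x - 8*exp(2*x) - exp(x))/(5*(-x^2 + 2*x*exp(x) + 8*exp(2*x))^2)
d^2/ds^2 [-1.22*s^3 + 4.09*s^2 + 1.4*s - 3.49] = 8.18 - 7.32*s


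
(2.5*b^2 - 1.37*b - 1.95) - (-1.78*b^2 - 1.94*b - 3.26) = 4.28*b^2 + 0.57*b + 1.31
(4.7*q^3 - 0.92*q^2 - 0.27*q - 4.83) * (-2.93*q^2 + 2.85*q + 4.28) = -13.771*q^5 + 16.0906*q^4 + 18.2851*q^3 + 9.4448*q^2 - 14.9211*q - 20.6724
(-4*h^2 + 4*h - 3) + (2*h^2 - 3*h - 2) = -2*h^2 + h - 5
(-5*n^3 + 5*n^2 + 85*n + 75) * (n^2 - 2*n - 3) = -5*n^5 + 15*n^4 + 90*n^3 - 110*n^2 - 405*n - 225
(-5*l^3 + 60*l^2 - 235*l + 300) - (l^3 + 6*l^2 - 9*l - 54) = -6*l^3 + 54*l^2 - 226*l + 354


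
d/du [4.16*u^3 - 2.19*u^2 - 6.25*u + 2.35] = 12.48*u^2 - 4.38*u - 6.25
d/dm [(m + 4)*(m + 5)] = 2*m + 9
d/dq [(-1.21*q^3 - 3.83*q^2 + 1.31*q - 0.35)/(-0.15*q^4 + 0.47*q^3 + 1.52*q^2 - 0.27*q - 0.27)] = (-0.1815*q^6 - 1.149*q^5 + 0.5504*q^4 - 0.787999999999998*q^3 + 0.5165*q^2 + 3.1322*q - 0.4482)/(0.0225*q^8 - 0.141*q^7 - 0.2351*q^6 + 1.5098*q^5 + 2.1376*q^4 - 1.0746*q^3 - 0.7479*q^2 + 0.1458*q + 0.0729)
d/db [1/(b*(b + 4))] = 2*(-b - 2)/(b^2*(b^2 + 8*b + 16))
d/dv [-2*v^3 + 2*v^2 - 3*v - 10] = -6*v^2 + 4*v - 3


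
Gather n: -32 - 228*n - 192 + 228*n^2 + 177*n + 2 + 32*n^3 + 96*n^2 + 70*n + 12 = 32*n^3 + 324*n^2 + 19*n - 210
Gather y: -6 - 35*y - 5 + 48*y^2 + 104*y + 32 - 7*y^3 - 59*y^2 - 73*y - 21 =-7*y^3 - 11*y^2 - 4*y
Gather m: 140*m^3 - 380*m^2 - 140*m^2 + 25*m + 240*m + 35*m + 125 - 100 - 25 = 140*m^3 - 520*m^2 + 300*m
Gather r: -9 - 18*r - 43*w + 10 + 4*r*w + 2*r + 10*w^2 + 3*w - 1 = r*(4*w - 16) + 10*w^2 - 40*w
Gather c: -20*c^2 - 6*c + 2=-20*c^2 - 6*c + 2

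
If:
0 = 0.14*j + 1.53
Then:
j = -10.93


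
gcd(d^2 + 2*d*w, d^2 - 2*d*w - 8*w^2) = d + 2*w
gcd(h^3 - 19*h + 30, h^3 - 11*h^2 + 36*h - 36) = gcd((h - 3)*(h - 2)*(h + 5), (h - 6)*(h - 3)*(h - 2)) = h^2 - 5*h + 6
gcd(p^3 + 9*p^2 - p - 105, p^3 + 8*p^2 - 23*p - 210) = p + 7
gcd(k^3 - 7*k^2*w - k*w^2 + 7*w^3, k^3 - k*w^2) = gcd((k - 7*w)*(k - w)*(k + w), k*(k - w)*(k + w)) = -k^2 + w^2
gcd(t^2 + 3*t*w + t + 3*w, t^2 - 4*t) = 1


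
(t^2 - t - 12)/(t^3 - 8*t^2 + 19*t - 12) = (t + 3)/(t^2 - 4*t + 3)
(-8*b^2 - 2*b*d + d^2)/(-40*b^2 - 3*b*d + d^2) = (8*b^2 + 2*b*d - d^2)/(40*b^2 + 3*b*d - d^2)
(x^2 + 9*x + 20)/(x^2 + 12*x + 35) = (x + 4)/(x + 7)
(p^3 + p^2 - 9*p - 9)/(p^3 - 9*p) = (p + 1)/p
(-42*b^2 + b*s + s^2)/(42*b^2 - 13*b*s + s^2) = (7*b + s)/(-7*b + s)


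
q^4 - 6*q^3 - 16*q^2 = q^2*(q - 8)*(q + 2)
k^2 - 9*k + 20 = (k - 5)*(k - 4)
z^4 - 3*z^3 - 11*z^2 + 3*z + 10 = (z - 5)*(z - 1)*(z + 1)*(z + 2)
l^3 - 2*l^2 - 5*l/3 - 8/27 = (l - 8/3)*(l + 1/3)^2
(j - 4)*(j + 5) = j^2 + j - 20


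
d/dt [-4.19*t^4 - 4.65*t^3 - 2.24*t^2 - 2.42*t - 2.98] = -16.76*t^3 - 13.95*t^2 - 4.48*t - 2.42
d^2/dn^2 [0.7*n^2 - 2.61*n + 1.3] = 1.40000000000000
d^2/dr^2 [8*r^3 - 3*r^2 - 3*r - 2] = 48*r - 6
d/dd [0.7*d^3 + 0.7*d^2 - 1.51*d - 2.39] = 2.1*d^2 + 1.4*d - 1.51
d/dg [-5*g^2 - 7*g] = -10*g - 7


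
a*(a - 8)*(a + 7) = a^3 - a^2 - 56*a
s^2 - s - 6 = (s - 3)*(s + 2)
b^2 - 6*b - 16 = (b - 8)*(b + 2)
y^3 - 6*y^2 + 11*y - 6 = (y - 3)*(y - 2)*(y - 1)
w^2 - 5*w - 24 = (w - 8)*(w + 3)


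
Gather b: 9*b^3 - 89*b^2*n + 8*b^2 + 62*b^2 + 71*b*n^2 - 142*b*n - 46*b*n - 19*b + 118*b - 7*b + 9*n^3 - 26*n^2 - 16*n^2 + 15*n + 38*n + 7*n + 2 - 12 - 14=9*b^3 + b^2*(70 - 89*n) + b*(71*n^2 - 188*n + 92) + 9*n^3 - 42*n^2 + 60*n - 24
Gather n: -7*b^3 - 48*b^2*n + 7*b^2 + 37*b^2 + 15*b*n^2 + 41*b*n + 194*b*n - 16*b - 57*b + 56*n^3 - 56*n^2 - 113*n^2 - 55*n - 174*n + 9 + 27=-7*b^3 + 44*b^2 - 73*b + 56*n^3 + n^2*(15*b - 169) + n*(-48*b^2 + 235*b - 229) + 36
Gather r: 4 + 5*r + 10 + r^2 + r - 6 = r^2 + 6*r + 8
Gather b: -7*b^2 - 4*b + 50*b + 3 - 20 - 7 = -7*b^2 + 46*b - 24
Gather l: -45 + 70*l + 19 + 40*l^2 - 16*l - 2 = 40*l^2 + 54*l - 28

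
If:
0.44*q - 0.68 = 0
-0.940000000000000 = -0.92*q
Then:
No Solution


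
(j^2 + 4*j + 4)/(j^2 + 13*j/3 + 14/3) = 3*(j + 2)/(3*j + 7)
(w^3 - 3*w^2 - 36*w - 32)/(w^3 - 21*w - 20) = (w - 8)/(w - 5)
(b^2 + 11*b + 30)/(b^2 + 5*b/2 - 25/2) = 2*(b + 6)/(2*b - 5)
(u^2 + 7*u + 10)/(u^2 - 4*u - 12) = (u + 5)/(u - 6)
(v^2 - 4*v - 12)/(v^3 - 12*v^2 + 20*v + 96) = 1/(v - 8)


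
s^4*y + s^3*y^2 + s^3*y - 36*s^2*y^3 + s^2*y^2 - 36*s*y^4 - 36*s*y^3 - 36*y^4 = (s - 6*y)*(s + y)*(s + 6*y)*(s*y + y)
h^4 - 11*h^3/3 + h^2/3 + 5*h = h*(h - 3)*(h - 5/3)*(h + 1)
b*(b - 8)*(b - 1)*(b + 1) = b^4 - 8*b^3 - b^2 + 8*b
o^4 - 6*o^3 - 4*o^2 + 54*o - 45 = (o - 5)*(o - 3)*(o - 1)*(o + 3)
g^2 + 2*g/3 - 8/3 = (g - 4/3)*(g + 2)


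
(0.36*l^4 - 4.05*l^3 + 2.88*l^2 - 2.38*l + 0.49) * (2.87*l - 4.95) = 1.0332*l^5 - 13.4055*l^4 + 28.3131*l^3 - 21.0866*l^2 + 13.1873*l - 2.4255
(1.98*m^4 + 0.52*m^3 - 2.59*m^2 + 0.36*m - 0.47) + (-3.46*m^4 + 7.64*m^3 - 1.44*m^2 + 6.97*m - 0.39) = -1.48*m^4 + 8.16*m^3 - 4.03*m^2 + 7.33*m - 0.86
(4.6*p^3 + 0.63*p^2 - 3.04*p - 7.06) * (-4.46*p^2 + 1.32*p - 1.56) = -20.516*p^5 + 3.2622*p^4 + 7.214*p^3 + 26.492*p^2 - 4.5768*p + 11.0136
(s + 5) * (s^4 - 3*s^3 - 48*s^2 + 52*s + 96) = s^5 + 2*s^4 - 63*s^3 - 188*s^2 + 356*s + 480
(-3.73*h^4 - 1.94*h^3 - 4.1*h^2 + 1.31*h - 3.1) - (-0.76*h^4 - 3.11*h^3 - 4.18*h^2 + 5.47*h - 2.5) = -2.97*h^4 + 1.17*h^3 + 0.0800000000000001*h^2 - 4.16*h - 0.6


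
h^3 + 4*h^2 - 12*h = h*(h - 2)*(h + 6)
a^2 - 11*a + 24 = (a - 8)*(a - 3)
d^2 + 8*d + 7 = (d + 1)*(d + 7)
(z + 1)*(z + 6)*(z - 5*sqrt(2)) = z^3 - 5*sqrt(2)*z^2 + 7*z^2 - 35*sqrt(2)*z + 6*z - 30*sqrt(2)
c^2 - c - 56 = (c - 8)*(c + 7)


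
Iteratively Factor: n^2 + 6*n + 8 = (n + 2)*(n + 4)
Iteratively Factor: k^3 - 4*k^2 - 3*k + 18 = (k - 3)*(k^2 - k - 6) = (k - 3)*(k + 2)*(k - 3)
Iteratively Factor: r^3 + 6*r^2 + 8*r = (r)*(r^2 + 6*r + 8) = r*(r + 4)*(r + 2)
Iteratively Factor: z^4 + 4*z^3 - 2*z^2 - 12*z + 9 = (z - 1)*(z^3 + 5*z^2 + 3*z - 9) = (z - 1)*(z + 3)*(z^2 + 2*z - 3) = (z - 1)^2*(z + 3)*(z + 3)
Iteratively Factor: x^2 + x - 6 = (x + 3)*(x - 2)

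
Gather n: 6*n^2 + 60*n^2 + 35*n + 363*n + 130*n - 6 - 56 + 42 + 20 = 66*n^2 + 528*n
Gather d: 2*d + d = 3*d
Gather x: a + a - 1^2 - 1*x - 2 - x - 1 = 2*a - 2*x - 4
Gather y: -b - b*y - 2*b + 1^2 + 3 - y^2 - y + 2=-3*b - y^2 + y*(-b - 1) + 6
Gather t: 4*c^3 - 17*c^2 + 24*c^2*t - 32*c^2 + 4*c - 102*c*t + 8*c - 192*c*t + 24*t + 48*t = 4*c^3 - 49*c^2 + 12*c + t*(24*c^2 - 294*c + 72)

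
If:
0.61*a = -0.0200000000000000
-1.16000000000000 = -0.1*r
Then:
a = -0.03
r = 11.60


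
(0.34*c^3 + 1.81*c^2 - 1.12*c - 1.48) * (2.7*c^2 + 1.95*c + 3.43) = 0.918*c^5 + 5.55*c^4 + 1.6717*c^3 + 0.0283000000000002*c^2 - 6.7276*c - 5.0764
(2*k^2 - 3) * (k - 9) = 2*k^3 - 18*k^2 - 3*k + 27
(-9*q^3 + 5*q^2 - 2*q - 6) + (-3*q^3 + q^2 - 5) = -12*q^3 + 6*q^2 - 2*q - 11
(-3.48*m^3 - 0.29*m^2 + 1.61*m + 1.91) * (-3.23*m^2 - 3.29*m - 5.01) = 11.2404*m^5 + 12.3859*m^4 + 13.1886*m^3 - 10.0133*m^2 - 14.35*m - 9.5691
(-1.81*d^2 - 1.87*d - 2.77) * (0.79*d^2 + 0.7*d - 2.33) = -1.4299*d^4 - 2.7443*d^3 + 0.72*d^2 + 2.4181*d + 6.4541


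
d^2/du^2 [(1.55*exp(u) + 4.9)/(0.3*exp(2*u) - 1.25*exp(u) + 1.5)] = (0.1395*exp(4*u) + 2.34525*exp(3*u) - 9.6975*exp(2*u) + 1.7425*exp(u) + 12.675)*exp(u)/(0.027*exp(6*u) - 0.3375*exp(5*u) + 1.81125*exp(4*u) - 5.328125*exp(3*u) + 9.05625*exp(2*u) - 8.4375*exp(u) + 3.375)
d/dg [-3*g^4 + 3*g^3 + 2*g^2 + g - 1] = -12*g^3 + 9*g^2 + 4*g + 1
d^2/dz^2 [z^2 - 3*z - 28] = 2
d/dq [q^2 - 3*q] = 2*q - 3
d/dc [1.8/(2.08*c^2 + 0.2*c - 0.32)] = (-7.488*c - 0.36)/(2.08*c^2 + 0.2*c - 0.32)^2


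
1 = 1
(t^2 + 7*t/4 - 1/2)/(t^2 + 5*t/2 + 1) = (4*t - 1)/(2*(2*t + 1))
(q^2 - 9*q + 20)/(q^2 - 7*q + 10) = (q - 4)/(q - 2)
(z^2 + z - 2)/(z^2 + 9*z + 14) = (z - 1)/(z + 7)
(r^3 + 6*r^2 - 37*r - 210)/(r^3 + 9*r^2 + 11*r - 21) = (r^2 - r - 30)/(r^2 + 2*r - 3)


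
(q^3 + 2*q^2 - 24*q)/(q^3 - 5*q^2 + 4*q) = (q + 6)/(q - 1)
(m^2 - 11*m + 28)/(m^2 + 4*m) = (m^2 - 11*m + 28)/(m*(m + 4))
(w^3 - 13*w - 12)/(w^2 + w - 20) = (w^2 + 4*w + 3)/(w + 5)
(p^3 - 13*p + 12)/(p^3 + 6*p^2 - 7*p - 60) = (p - 1)/(p + 5)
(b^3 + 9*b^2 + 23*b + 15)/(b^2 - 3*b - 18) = (b^2 + 6*b + 5)/(b - 6)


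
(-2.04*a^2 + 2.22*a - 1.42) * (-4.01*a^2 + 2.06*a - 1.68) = 8.1804*a^4 - 13.1046*a^3 + 13.6946*a^2 - 6.6548*a + 2.3856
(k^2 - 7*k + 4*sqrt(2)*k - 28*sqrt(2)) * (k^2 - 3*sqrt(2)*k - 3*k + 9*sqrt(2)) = k^4 - 10*k^3 + sqrt(2)*k^3 - 10*sqrt(2)*k^2 - 3*k^2 + 21*sqrt(2)*k + 240*k - 504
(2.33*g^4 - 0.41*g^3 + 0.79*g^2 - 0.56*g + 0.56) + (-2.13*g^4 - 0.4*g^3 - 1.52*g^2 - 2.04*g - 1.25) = 0.2*g^4 - 0.81*g^3 - 0.73*g^2 - 2.6*g - 0.69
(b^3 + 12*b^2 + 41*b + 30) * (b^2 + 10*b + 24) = b^5 + 22*b^4 + 185*b^3 + 728*b^2 + 1284*b + 720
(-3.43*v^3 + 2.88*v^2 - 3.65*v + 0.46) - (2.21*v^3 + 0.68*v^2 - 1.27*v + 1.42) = -5.64*v^3 + 2.2*v^2 - 2.38*v - 0.96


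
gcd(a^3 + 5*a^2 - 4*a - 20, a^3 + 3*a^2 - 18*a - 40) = a^2 + 7*a + 10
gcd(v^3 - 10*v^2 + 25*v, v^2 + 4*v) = v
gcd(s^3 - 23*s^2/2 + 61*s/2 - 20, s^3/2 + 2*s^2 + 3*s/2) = 1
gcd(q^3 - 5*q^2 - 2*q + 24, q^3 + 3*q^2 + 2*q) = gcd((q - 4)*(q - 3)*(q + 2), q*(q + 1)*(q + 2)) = q + 2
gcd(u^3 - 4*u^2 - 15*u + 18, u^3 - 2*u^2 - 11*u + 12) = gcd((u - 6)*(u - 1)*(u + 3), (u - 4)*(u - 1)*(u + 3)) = u^2 + 2*u - 3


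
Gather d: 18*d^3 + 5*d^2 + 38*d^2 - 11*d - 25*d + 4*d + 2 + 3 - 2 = 18*d^3 + 43*d^2 - 32*d + 3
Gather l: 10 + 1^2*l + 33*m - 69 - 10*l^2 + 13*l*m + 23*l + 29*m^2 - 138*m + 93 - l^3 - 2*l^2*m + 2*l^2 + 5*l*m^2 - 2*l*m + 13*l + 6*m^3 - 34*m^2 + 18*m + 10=-l^3 + l^2*(-2*m - 8) + l*(5*m^2 + 11*m + 37) + 6*m^3 - 5*m^2 - 87*m + 44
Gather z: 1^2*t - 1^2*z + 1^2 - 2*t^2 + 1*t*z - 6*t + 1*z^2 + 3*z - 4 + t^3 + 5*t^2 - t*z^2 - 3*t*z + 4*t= t^3 + 3*t^2 - t + z^2*(1 - t) + z*(2 - 2*t) - 3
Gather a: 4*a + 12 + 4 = 4*a + 16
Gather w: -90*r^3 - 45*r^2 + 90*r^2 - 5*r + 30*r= -90*r^3 + 45*r^2 + 25*r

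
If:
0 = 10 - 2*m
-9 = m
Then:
No Solution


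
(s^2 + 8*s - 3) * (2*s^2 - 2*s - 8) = 2*s^4 + 14*s^3 - 30*s^2 - 58*s + 24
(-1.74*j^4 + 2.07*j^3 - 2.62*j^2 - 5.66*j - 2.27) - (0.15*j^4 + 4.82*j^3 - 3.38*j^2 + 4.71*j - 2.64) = -1.89*j^4 - 2.75*j^3 + 0.76*j^2 - 10.37*j + 0.37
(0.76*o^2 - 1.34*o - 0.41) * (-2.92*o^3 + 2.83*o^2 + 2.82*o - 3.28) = -2.2192*o^5 + 6.0636*o^4 - 0.4518*o^3 - 7.4319*o^2 + 3.239*o + 1.3448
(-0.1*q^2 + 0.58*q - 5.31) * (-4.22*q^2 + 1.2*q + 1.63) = 0.422*q^4 - 2.5676*q^3 + 22.9412*q^2 - 5.4266*q - 8.6553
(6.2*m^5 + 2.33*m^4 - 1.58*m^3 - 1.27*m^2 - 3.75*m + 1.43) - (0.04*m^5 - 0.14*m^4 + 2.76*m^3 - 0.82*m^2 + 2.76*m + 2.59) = 6.16*m^5 + 2.47*m^4 - 4.34*m^3 - 0.45*m^2 - 6.51*m - 1.16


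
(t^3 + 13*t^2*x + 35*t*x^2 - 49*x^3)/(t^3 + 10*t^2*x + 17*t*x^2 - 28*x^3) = (t + 7*x)/(t + 4*x)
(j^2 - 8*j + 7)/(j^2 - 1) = (j - 7)/(j + 1)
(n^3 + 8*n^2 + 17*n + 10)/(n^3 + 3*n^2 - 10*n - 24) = (n^2 + 6*n + 5)/(n^2 + n - 12)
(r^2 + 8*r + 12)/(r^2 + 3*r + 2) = (r + 6)/(r + 1)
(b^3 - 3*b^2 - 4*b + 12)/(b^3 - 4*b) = (b - 3)/b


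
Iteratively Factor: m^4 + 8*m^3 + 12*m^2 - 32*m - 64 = (m + 2)*(m^3 + 6*m^2 - 32) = (m + 2)*(m + 4)*(m^2 + 2*m - 8) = (m - 2)*(m + 2)*(m + 4)*(m + 4)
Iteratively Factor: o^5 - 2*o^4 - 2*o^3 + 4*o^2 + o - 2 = (o + 1)*(o^4 - 3*o^3 + o^2 + 3*o - 2) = (o + 1)^2*(o^3 - 4*o^2 + 5*o - 2) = (o - 2)*(o + 1)^2*(o^2 - 2*o + 1) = (o - 2)*(o - 1)*(o + 1)^2*(o - 1)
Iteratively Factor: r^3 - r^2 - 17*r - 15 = (r + 1)*(r^2 - 2*r - 15) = (r + 1)*(r + 3)*(r - 5)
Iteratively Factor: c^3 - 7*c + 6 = (c - 2)*(c^2 + 2*c - 3) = (c - 2)*(c - 1)*(c + 3)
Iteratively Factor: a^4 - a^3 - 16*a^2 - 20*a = (a + 2)*(a^3 - 3*a^2 - 10*a) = (a - 5)*(a + 2)*(a^2 + 2*a) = a*(a - 5)*(a + 2)*(a + 2)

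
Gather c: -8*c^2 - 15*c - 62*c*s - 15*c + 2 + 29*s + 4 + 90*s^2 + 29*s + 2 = -8*c^2 + c*(-62*s - 30) + 90*s^2 + 58*s + 8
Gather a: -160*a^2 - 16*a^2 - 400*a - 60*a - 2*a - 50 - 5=-176*a^2 - 462*a - 55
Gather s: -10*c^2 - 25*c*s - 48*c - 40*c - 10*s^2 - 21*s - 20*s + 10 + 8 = -10*c^2 - 88*c - 10*s^2 + s*(-25*c - 41) + 18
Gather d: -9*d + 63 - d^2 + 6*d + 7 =-d^2 - 3*d + 70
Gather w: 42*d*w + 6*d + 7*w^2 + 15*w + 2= 6*d + 7*w^2 + w*(42*d + 15) + 2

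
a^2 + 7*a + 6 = (a + 1)*(a + 6)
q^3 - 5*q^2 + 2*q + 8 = (q - 4)*(q - 2)*(q + 1)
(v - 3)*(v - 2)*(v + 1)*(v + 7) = v^4 + 3*v^3 - 27*v^2 + 13*v + 42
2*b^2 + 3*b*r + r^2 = (b + r)*(2*b + r)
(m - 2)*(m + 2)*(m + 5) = m^3 + 5*m^2 - 4*m - 20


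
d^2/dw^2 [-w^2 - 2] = -2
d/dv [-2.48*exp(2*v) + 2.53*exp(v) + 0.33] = (2.53 - 4.96*exp(v))*exp(v)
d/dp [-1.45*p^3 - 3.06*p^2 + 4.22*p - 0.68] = -4.35*p^2 - 6.12*p + 4.22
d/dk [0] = 0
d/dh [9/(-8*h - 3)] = 72/(8*h + 3)^2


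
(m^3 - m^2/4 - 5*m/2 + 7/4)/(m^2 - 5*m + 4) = (4*m^2 + 3*m - 7)/(4*(m - 4))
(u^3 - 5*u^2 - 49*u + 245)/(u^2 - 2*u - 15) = (u^2 - 49)/(u + 3)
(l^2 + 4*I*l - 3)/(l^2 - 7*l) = (l^2 + 4*I*l - 3)/(l*(l - 7))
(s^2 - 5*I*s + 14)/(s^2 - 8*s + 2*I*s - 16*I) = (s - 7*I)/(s - 8)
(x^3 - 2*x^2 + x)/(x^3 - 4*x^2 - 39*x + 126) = x*(x^2 - 2*x + 1)/(x^3 - 4*x^2 - 39*x + 126)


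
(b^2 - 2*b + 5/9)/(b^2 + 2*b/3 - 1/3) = (b - 5/3)/(b + 1)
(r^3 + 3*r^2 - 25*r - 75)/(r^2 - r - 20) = (r^2 + 8*r + 15)/(r + 4)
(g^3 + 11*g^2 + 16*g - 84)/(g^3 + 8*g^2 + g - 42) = (g + 6)/(g + 3)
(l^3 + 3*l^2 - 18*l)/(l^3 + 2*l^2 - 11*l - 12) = l*(l + 6)/(l^2 + 5*l + 4)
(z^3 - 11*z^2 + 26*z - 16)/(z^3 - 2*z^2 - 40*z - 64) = (z^2 - 3*z + 2)/(z^2 + 6*z + 8)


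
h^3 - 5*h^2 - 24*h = h*(h - 8)*(h + 3)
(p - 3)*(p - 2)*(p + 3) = p^3 - 2*p^2 - 9*p + 18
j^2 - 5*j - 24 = (j - 8)*(j + 3)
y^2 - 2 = (y - sqrt(2))*(y + sqrt(2))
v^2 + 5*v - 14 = (v - 2)*(v + 7)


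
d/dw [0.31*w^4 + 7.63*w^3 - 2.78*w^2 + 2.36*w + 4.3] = 1.24*w^3 + 22.89*w^2 - 5.56*w + 2.36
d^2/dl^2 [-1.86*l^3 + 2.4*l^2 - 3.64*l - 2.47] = 4.8 - 11.16*l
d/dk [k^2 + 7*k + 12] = 2*k + 7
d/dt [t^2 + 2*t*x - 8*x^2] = 2*t + 2*x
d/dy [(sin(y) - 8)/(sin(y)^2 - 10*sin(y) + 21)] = (16*sin(y) + cos(y)^2 - 60)*cos(y)/(sin(y)^2 - 10*sin(y) + 21)^2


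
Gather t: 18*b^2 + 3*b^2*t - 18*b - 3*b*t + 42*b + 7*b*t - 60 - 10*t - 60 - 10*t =18*b^2 + 24*b + t*(3*b^2 + 4*b - 20) - 120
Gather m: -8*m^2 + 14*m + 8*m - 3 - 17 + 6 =-8*m^2 + 22*m - 14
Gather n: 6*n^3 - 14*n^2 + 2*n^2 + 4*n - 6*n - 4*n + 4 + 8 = 6*n^3 - 12*n^2 - 6*n + 12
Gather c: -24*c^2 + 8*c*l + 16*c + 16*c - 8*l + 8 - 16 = -24*c^2 + c*(8*l + 32) - 8*l - 8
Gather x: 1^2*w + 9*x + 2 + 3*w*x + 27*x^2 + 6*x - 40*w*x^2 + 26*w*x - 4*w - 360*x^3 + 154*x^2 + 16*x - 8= -3*w - 360*x^3 + x^2*(181 - 40*w) + x*(29*w + 31) - 6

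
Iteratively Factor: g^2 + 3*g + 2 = (g + 2)*(g + 1)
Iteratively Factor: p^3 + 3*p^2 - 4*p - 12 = (p + 2)*(p^2 + p - 6) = (p + 2)*(p + 3)*(p - 2)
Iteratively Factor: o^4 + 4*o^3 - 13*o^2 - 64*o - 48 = (o + 1)*(o^3 + 3*o^2 - 16*o - 48) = (o + 1)*(o + 3)*(o^2 - 16) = (o + 1)*(o + 3)*(o + 4)*(o - 4)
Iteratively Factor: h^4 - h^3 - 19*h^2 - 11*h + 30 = (h + 3)*(h^3 - 4*h^2 - 7*h + 10) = (h - 5)*(h + 3)*(h^2 + h - 2) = (h - 5)*(h - 1)*(h + 3)*(h + 2)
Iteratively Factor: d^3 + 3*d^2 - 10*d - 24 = (d + 2)*(d^2 + d - 12) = (d - 3)*(d + 2)*(d + 4)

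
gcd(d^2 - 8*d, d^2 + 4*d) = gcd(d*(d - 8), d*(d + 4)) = d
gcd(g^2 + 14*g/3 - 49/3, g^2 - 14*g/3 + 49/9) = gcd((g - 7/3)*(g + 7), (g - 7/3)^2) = g - 7/3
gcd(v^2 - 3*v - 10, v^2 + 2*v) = v + 2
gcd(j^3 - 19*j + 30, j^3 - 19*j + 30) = j^3 - 19*j + 30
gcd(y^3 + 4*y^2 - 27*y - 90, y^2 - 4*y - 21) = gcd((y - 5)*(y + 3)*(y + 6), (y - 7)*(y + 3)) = y + 3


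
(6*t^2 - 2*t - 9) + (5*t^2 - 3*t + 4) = 11*t^2 - 5*t - 5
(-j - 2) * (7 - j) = j^2 - 5*j - 14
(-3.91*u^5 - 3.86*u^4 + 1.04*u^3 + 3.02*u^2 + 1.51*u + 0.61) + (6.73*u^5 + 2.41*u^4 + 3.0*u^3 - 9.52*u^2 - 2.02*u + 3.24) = 2.82*u^5 - 1.45*u^4 + 4.04*u^3 - 6.5*u^2 - 0.51*u + 3.85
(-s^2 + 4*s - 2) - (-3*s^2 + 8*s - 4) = 2*s^2 - 4*s + 2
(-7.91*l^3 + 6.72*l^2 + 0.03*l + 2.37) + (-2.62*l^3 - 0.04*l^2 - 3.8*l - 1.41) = -10.53*l^3 + 6.68*l^2 - 3.77*l + 0.96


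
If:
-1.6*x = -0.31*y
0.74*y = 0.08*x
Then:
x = 0.00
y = 0.00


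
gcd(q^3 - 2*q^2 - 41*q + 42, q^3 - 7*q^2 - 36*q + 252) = q^2 - q - 42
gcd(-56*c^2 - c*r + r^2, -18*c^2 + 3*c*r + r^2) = 1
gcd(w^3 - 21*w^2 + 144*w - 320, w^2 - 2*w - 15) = w - 5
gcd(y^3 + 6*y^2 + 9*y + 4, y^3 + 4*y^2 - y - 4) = y^2 + 5*y + 4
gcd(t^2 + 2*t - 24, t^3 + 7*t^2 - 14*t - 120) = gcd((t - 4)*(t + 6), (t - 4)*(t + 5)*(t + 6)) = t^2 + 2*t - 24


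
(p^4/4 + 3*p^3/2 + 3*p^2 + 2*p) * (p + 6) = p^5/4 + 3*p^4 + 12*p^3 + 20*p^2 + 12*p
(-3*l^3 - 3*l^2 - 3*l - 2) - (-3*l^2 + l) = -3*l^3 - 4*l - 2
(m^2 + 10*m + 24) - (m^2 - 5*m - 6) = 15*m + 30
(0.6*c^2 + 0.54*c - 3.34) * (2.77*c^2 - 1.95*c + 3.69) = 1.662*c^4 + 0.3258*c^3 - 8.0908*c^2 + 8.5056*c - 12.3246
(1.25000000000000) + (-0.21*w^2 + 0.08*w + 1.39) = -0.21*w^2 + 0.08*w + 2.64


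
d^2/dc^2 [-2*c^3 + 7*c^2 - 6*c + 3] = 14 - 12*c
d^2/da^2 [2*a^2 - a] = 4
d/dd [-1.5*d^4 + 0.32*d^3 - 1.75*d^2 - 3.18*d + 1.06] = -6.0*d^3 + 0.96*d^2 - 3.5*d - 3.18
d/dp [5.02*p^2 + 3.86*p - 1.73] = 10.04*p + 3.86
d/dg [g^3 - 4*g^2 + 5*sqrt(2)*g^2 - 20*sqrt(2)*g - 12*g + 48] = 3*g^2 - 8*g + 10*sqrt(2)*g - 20*sqrt(2) - 12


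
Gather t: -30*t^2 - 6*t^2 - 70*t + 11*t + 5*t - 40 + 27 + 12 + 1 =-36*t^2 - 54*t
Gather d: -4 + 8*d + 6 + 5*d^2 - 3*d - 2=5*d^2 + 5*d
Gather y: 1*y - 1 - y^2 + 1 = -y^2 + y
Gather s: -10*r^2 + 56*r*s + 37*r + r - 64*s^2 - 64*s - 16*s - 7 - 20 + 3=-10*r^2 + 38*r - 64*s^2 + s*(56*r - 80) - 24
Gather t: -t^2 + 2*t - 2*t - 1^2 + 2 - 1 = -t^2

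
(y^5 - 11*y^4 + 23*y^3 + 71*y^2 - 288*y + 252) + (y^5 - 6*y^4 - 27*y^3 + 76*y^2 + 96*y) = 2*y^5 - 17*y^4 - 4*y^3 + 147*y^2 - 192*y + 252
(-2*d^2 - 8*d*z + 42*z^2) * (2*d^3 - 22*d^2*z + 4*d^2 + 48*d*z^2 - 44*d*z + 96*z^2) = -4*d^5 + 28*d^4*z - 8*d^4 + 164*d^3*z^2 + 56*d^3*z - 1308*d^2*z^3 + 328*d^2*z^2 + 2016*d*z^4 - 2616*d*z^3 + 4032*z^4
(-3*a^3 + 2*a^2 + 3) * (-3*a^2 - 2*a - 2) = 9*a^5 + 2*a^3 - 13*a^2 - 6*a - 6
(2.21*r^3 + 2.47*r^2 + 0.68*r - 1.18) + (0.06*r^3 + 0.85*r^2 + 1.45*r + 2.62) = 2.27*r^3 + 3.32*r^2 + 2.13*r + 1.44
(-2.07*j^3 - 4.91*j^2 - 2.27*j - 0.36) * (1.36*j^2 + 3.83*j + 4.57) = -2.8152*j^5 - 14.6057*j^4 - 31.3524*j^3 - 31.6224*j^2 - 11.7527*j - 1.6452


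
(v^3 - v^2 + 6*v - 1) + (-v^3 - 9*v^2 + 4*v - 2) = -10*v^2 + 10*v - 3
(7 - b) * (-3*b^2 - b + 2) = 3*b^3 - 20*b^2 - 9*b + 14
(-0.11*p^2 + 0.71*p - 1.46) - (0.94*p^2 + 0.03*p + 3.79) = -1.05*p^2 + 0.68*p - 5.25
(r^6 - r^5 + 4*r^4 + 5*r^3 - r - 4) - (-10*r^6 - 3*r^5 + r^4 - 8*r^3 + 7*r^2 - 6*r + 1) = 11*r^6 + 2*r^5 + 3*r^4 + 13*r^3 - 7*r^2 + 5*r - 5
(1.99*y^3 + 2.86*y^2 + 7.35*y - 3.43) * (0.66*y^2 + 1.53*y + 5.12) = 1.3134*y^5 + 4.9323*y^4 + 19.4156*y^3 + 23.6249*y^2 + 32.3841*y - 17.5616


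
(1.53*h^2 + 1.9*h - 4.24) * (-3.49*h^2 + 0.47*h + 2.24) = -5.3397*h^4 - 5.9119*h^3 + 19.1178*h^2 + 2.2632*h - 9.4976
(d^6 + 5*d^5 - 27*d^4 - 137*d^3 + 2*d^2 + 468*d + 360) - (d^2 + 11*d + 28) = d^6 + 5*d^5 - 27*d^4 - 137*d^3 + d^2 + 457*d + 332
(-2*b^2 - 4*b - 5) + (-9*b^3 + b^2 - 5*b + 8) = -9*b^3 - b^2 - 9*b + 3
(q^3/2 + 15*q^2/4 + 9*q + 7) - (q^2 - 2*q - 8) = q^3/2 + 11*q^2/4 + 11*q + 15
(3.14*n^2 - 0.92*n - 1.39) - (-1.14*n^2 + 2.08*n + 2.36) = 4.28*n^2 - 3.0*n - 3.75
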